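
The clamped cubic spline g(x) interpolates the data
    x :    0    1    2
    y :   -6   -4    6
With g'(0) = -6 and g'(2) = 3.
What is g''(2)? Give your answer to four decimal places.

Let M_i = g''(x_i). Step sizes h_i = 1, 1; slopes of the chords Δ_i = (y_(i+1) - y_i)/h_i = 2, 10.
  1·M_0 + 4·M_1 + 1·M_2 = 6(Δ_1 - Δ_0) = 48
Clamped end conditions give two more equations: 2h_0·M_0 + h_0·M_1 = 6(Δ_0 - g'(0)) = 48 and h_1·M_1 + 2h_1·M_2 = 6(g'(2) - Δ_1) = -42.
Solving: M_0 = 33/2, M_1 = 15, M_2 = -57/2.

-28.5000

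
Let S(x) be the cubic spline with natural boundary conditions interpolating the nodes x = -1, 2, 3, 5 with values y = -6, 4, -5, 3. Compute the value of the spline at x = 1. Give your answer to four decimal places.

With σ_i denoting the second derivative at x_i, h_i = 3, 1, 2, and Δ_i = (y_(i+1) − y_i)/h_i = 10/3, -9, 4:
  3·σ_0 + 8·σ_1 + 1·σ_2 = 6(Δ_1 - Δ_0) = -74
  1·σ_1 + 6·σ_2 + 2·σ_3 = 6(Δ_2 - Δ_1) = 78
Natural end conditions: σ_0 = σ_3 = 0.
Hence σ_0 = 0, σ_1 = -522/47, σ_2 = 698/47, σ_3 = 0.
On [-1, 2], S(x) = -6 + 1253/141·(x + 1) + 0·(x + 1)² - 29/47·(x + 1)³.
With (x + 1) = 2: S(1) = 964/141.

6.8369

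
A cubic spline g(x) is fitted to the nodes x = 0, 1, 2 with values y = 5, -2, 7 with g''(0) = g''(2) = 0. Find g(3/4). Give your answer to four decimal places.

Write M_i for g''(x_i). With h_i = 1, 1 and divided differences Δ_i = -7, 9, the continuity of g' gives the tridiagonal system
  1·M_0 + 4·M_1 + 1·M_2 = 6(Δ_1 - Δ_0) = 96
Natural end conditions: M_0 = M_2 = 0.
Solving: M_0 = 0, M_1 = 24, M_2 = 0.
On [0, 1], g(x) = 5 - 11·x + 0·x² + 4·x³.
With x = 3/4: g(3/4) = -25/16.

-1.5625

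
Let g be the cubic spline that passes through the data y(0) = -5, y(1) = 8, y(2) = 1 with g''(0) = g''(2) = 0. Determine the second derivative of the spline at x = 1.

-30

Let m_i = g''(x_i). Step sizes h_i = 1, 1; slopes of the chords Δ_i = (y_(i+1) - y_i)/h_i = 13, -7.
  1·m_0 + 4·m_1 + 1·m_2 = 6(Δ_1 - Δ_0) = -120
Natural end conditions: m_0 = m_2 = 0.
Solving: m_0 = 0, m_1 = -30, m_2 = 0.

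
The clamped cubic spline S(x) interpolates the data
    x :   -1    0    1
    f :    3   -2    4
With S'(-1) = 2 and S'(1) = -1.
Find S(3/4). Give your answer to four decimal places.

With σ_i denoting the second derivative at x_i, h_i = 1, 1, and Δ_i = (y_(i+1) − y_i)/h_i = -5, 6:
  1·σ_0 + 4·σ_1 + 1·σ_2 = 6(Δ_1 - Δ_0) = 66
Clamped end conditions give two more equations: 2h_0·σ_0 + h_0·σ_1 = 6(Δ_0 - S'(-1)) = -42 and h_1·σ_1 + 2h_1·σ_2 = 6(S'(1) - Δ_1) = -42.
Forward elimination and back-substitution give σ_0 = -39, σ_1 = 36, σ_2 = -39.
On [0, 1], S(x) = -2 + 1/2·x + 18·x² - 25/2·x³.
With x = 3/4: S(3/4) = 413/128.

3.2266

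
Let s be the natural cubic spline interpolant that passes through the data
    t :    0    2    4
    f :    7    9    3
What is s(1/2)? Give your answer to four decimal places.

7.9688

Let M_i = s''(x_i). Step sizes h_i = 2, 2; slopes of the chords Δ_i = (y_(i+1) - y_i)/h_i = 1, -3.
  2·M_0 + 8·M_1 + 2·M_2 = 6(Δ_1 - Δ_0) = -24
Natural end conditions: M_0 = M_2 = 0.
Solving the tridiagonal system: M_0 = 0, M_1 = -3, M_2 = 0.
On [0, 2], s(t) = 7 + 2·t + 0·t² - 1/4·t³.
With t = 1/2: s(1/2) = 255/32.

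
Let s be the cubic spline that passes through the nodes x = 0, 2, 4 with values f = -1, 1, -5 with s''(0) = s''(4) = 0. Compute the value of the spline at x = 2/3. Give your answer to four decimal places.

With M_i denoting the second derivative at x_i, h_i = 2, 2, and Δ_i = (y_(i+1) − y_i)/h_i = 1, -3:
  2·M_0 + 8·M_1 + 2·M_2 = 6(Δ_1 - Δ_0) = -24
Natural end conditions: M_0 = M_2 = 0.
Forward elimination and back-substitution give M_0 = 0, M_1 = -3, M_2 = 0.
On [0, 2], s(x) = -1 + 2·x + 0·x² - 1/4·x³.
With x = 2/3: s(2/3) = 7/27.

0.2593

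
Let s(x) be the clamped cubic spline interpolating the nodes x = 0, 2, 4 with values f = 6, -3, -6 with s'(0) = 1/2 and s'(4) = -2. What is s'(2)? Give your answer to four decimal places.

With σ_i denoting the second derivative at x_i, h_i = 2, 2, and Δ_i = (y_(i+1) − y_i)/h_i = -9/2, -3/2:
  2·σ_0 + 8·σ_1 + 2·σ_2 = 6(Δ_1 - Δ_0) = 18
Clamped end conditions give two more equations: 2h_0·σ_0 + h_0·σ_1 = 6(Δ_0 - s'(0)) = -30 and h_1·σ_1 + 2h_1·σ_2 = 6(s'(4) - Δ_1) = -3.
Hence σ_0 = -83/8, σ_1 = 23/4, σ_2 = -29/8.
On [2, 4], s'(x) = b_1 + 2c_1·(x - 2) + 3d_1·(x - 2)² with b_1 = Δ_1 - h_1(2σ_1 + σ_2)/6 = -33/8, c_1 = σ_1/2 = 23/8, d_1 = (σ_2 - σ_1)/(6h_1) = -25/32. So s'(2) = -33/8.

-4.1250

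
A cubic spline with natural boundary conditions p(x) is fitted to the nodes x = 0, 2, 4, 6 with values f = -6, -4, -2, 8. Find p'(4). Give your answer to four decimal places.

With σ_i denoting the second derivative at x_i, h_i = 2, 2, 2, and Δ_i = (y_(i+1) − y_i)/h_i = 1, 1, 5:
  2·σ_0 + 8·σ_1 + 2·σ_2 = 6(Δ_1 - Δ_0) = 0
  2·σ_1 + 8·σ_2 + 2·σ_3 = 6(Δ_2 - Δ_1) = 24
Natural end conditions: σ_0 = σ_3 = 0.
Forward elimination and back-substitution give σ_0 = 0, σ_1 = -4/5, σ_2 = 16/5, σ_3 = 0.
On [4, 6], p'(x) = b_2 + 2c_2·(x - 4) + 3d_2·(x - 4)² with b_2 = Δ_2 - h_2(2σ_2 + σ_3)/6 = 43/15, c_2 = σ_2/2 = 8/5, d_2 = (σ_3 - σ_2)/(6h_2) = -4/15. So p'(4) = 43/15.

2.8667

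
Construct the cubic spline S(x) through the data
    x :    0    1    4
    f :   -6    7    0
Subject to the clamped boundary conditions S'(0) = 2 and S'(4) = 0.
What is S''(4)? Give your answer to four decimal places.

13.3333

Let m_i = S''(x_i). Step sizes h_i = 1, 3; slopes of the chords Δ_i = (y_(i+1) - y_i)/h_i = 13, -7/3.
  1·m_0 + 8·m_1 + 3·m_2 = 6(Δ_1 - Δ_0) = -92
Clamped end conditions give two more equations: 2h_0·m_0 + h_0·m_1 = 6(Δ_0 - S'(0)) = 66 and h_1·m_1 + 2h_1·m_2 = 6(S'(4) - Δ_1) = 14.
Forward elimination and back-substitution give m_0 = 44, m_1 = -22, m_2 = 40/3.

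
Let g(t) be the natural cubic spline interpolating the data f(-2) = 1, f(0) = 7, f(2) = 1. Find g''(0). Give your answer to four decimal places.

Put m_i = g'' at the i-th knot. Here h = (2, 2) and Δ = (3, -3), so the interior equations h_(i-1)·m_(i-1) + 2(h_(i-1)+h_i)·m_i + h_i·m_(i+1) = 6(Δ_i − Δ_(i-1)) read
  2·m_0 + 8·m_1 + 2·m_2 = 6(Δ_1 - Δ_0) = -36
Natural end conditions: m_0 = m_2 = 0.
Hence m_0 = 0, m_1 = -9/2, m_2 = 0.

-4.5000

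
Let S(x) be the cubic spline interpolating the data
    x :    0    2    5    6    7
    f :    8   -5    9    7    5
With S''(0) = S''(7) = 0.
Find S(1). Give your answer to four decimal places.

Put M_i = S'' at the i-th knot. Here h = (2, 3, 1, 1) and Δ = (-13/2, 14/3, -2, -2), so the interior equations h_(i-1)·M_(i-1) + 2(h_(i-1)+h_i)·M_i + h_i·M_(i+1) = 6(Δ_i − Δ_(i-1)) read
  2·M_0 + 10·M_1 + 3·M_2 = 6(Δ_1 - Δ_0) = 67
  3·M_1 + 8·M_2 + 1·M_3 = 6(Δ_2 - Δ_1) = -40
  1·M_2 + 4·M_3 + 1·M_4 = 6(Δ_3 - Δ_2) = 0
Natural end conditions: M_0 = M_4 = 0.
Solving: M_0 = 0, M_1 = 2557/274, M_2 = -1202/137, M_3 = 601/274, M_4 = 0.
On [0, 2], S(x) = 8 - 3950/411·x + 0·x² + 2557/3288·x³.
With x = 1: S(1) = -913/1096.

-0.8330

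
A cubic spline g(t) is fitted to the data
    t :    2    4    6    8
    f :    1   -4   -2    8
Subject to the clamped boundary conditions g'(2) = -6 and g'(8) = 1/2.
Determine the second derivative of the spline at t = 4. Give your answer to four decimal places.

-0.0333

Write m_i for g''(x_i). With h_i = 2, 2, 2 and divided differences Δ_i = -5/2, 1, 5, the continuity of g' gives the tridiagonal system
  2·m_0 + 8·m_1 + 2·m_2 = 6(Δ_1 - Δ_0) = 21
  2·m_1 + 8·m_2 + 2·m_3 = 6(Δ_2 - Δ_1) = 24
Clamped end conditions give two more equations: 2h_0·m_0 + h_0·m_1 = 6(Δ_0 - g'(2)) = 21 and h_2·m_2 + 2h_2·m_3 = 6(g'(8) - Δ_2) = -27.
Hence m_0 = 79/15, m_1 = -1/30, m_2 = 161/30, m_3 = -283/30.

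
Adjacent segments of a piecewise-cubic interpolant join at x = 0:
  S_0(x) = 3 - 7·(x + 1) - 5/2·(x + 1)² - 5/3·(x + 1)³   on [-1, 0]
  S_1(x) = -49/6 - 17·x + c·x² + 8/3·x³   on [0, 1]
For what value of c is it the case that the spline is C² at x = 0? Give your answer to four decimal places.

S_0''(x) = -5 - 10·(x + 1), so S_0''(0) = -15. On the right, S_1''(0) = 2c, so c = -15/2.

-7.5000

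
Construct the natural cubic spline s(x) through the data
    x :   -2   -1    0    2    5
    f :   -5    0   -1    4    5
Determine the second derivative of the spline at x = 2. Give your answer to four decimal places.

With M_i denoting the second derivative at x_i, h_i = 1, 1, 2, 3, and Δ_i = (y_(i+1) − y_i)/h_i = 5, -1, 5/2, 1/3:
  1·M_0 + 4·M_1 + 1·M_2 = 6(Δ_1 - Δ_0) = -36
  1·M_1 + 6·M_2 + 2·M_3 = 6(Δ_2 - Δ_1) = 21
  2·M_2 + 10·M_3 + 3·M_4 = 6(Δ_3 - Δ_2) = -13
Natural end conditions: M_0 = M_4 = 0.
Solving the tridiagonal system: M_0 = 0, M_1 = -1126/107, M_2 = 652/107, M_3 = -539/214, M_4 = 0.

-2.5187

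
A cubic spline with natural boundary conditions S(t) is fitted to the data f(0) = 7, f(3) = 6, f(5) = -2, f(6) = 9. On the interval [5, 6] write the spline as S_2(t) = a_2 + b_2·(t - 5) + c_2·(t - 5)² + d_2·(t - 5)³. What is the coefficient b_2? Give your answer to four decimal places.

With M_i denoting the second derivative at x_i, h_i = 3, 2, 1, and Δ_i = (y_(i+1) − y_i)/h_i = -1/3, -4, 11:
  3·M_0 + 10·M_1 + 2·M_2 = 6(Δ_1 - Δ_0) = -22
  2·M_1 + 6·M_2 + 1·M_3 = 6(Δ_2 - Δ_1) = 90
Natural end conditions: M_0 = M_3 = 0.
Hence M_0 = 0, M_1 = -39/7, M_2 = 118/7, M_3 = 0.
On [5, 6], with S_2(t) = a_2 + b_2·(t - 5) + c_2·(t - 5)² + d_2·(t - 5)³: c_2 = M_2/2 = 59/7, d_2 = (M_3 - M_2)/(6h_2) = -59/21, b_2 = Δ_2 - h_2(2M_2 + M_3)/6 = 113/21.

5.3810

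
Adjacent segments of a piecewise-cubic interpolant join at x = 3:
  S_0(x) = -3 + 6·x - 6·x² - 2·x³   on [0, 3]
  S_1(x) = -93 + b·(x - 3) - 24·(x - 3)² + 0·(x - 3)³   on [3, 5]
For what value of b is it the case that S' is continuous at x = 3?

S_0'(x) = 6 - 12·x - 6·x², so S_0'(3) = -84. On the right, S_1'(3) = b, so b = -84.

-84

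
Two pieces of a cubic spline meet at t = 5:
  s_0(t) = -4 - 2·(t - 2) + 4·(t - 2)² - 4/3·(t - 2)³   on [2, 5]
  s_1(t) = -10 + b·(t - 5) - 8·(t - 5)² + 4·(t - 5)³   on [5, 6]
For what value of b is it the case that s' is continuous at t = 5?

s_0'(t) = -2 + 8·(t - 2) - 4·(t - 2)², so s_0'(5) = -14. On the right, s_1'(5) = b, so b = -14.

-14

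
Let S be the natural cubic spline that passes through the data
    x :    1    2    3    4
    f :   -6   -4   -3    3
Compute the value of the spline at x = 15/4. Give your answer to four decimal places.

Write M_i for S''(x_i). With h_i = 1, 1, 1 and divided differences Δ_i = 2, 1, 6, the continuity of S' gives the tridiagonal system
  1·M_0 + 4·M_1 + 1·M_2 = 6(Δ_1 - Δ_0) = -6
  1·M_1 + 4·M_2 + 1·M_3 = 6(Δ_2 - Δ_1) = 30
Natural end conditions: M_0 = M_3 = 0.
Solving: M_0 = 0, M_1 = -18/5, M_2 = 42/5, M_3 = 0.
On [3, 4], S(x) = -3 + 16/5·(x - 3) + 21/5·(x - 3)² - 7/5·(x - 3)³.
With (x - 3) = 3/4: S(15/4) = 75/64.

1.1719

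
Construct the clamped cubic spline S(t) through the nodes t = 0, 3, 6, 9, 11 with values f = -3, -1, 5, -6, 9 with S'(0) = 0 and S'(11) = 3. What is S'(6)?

With σ_i denoting the second derivative at x_i, h_i = 3, 3, 3, 2, and Δ_i = (y_(i+1) − y_i)/h_i = 2/3, 2, -11/3, 15/2:
  3·σ_0 + 12·σ_1 + 3·σ_2 = 6(Δ_1 - Δ_0) = 8
  3·σ_1 + 12·σ_2 + 3·σ_3 = 6(Δ_2 - Δ_1) = -34
  3·σ_2 + 10·σ_3 + 2·σ_4 = 6(Δ_3 - Δ_2) = 67
Clamped end conditions give two more equations: 2h_0·σ_0 + h_0·σ_1 = 6(Δ_0 - S'(0)) = 4 and h_3·σ_3 + 2h_3·σ_4 = 6(S'(11) - Δ_3) = -27.
Solving: σ_0 = -1/2, σ_1 = 7/3, σ_2 = -37/6, σ_3 = 11, σ_4 = -49/4.
On [6, 9], S'(t) = b_2 + 2c_2·(t - 6) + 3d_2·(t - 6)² with b_2 = Δ_2 - h_2(2σ_2 + σ_3)/6 = -3, c_2 = σ_2/2 = -37/12, d_2 = (σ_3 - σ_2)/(6h_2) = 103/108. So S'(6) = -3.

-3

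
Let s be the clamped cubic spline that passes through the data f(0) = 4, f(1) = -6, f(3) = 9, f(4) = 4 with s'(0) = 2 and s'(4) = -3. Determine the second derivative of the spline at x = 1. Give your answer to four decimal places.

35.7143

Let M_i = s''(x_i). Step sizes h_i = 1, 2, 1; slopes of the chords Δ_i = (y_(i+1) - y_i)/h_i = -10, 15/2, -5.
  1·M_0 + 6·M_1 + 2·M_2 = 6(Δ_1 - Δ_0) = 105
  2·M_1 + 6·M_2 + 1·M_3 = 6(Δ_2 - Δ_1) = -75
Clamped end conditions give two more equations: 2h_0·M_0 + h_0·M_1 = 6(Δ_0 - s'(0)) = -72 and h_2·M_2 + 2h_2·M_3 = 6(s'(4) - Δ_2) = 12.
Hence M_0 = -377/7, M_1 = 250/7, M_2 = -194/7, M_3 = 139/7.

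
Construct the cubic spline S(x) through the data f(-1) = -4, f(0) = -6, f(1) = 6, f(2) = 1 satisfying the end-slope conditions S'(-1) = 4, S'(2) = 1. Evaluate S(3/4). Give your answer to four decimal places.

Put σ_i = S'' at the i-th knot. Here h = (1, 1, 1) and Δ = (-2, 12, -5), so the interior equations h_(i-1)·σ_(i-1) + 2(h_(i-1)+h_i)·σ_i + h_i·σ_(i+1) = 6(Δ_i − Δ_(i-1)) read
  1·σ_0 + 4·σ_1 + 1·σ_2 = 6(Δ_1 - Δ_0) = 84
  1·σ_1 + 4·σ_2 + 1·σ_3 = 6(Δ_2 - Δ_1) = -102
Clamped end conditions give two more equations: 2h_0·σ_0 + h_0·σ_1 = 6(Δ_0 - S'(-1)) = -36 and h_2·σ_2 + 2h_2·σ_3 = 6(S'(2) - Δ_2) = 36.
Hence σ_0 = -196/5, σ_1 = 212/5, σ_2 = -232/5, σ_3 = 206/5.
On [0, 1], S(x) = -6 + 28/5·x + 106/5·x² - 74/5·x³.
With x = 3/4: S(3/4) = 621/160.

3.8813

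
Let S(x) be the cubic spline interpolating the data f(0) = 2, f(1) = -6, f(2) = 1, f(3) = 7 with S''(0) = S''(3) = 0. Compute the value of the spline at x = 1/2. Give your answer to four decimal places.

Write σ_i for S''(x_i). With h_i = 1, 1, 1 and divided differences Δ_i = -8, 7, 6, the continuity of S' gives the tridiagonal system
  1·σ_0 + 4·σ_1 + 1·σ_2 = 6(Δ_1 - Δ_0) = 90
  1·σ_1 + 4·σ_2 + 1·σ_3 = 6(Δ_2 - Δ_1) = -6
Natural end conditions: σ_0 = σ_3 = 0.
Forward elimination and back-substitution give σ_0 = 0, σ_1 = 122/5, σ_2 = -38/5, σ_3 = 0.
On [0, 1], S(x) = 2 - 181/15·x + 0·x² + 61/15·x³.
With x = 1/2: S(1/2) = -141/40.

-3.5250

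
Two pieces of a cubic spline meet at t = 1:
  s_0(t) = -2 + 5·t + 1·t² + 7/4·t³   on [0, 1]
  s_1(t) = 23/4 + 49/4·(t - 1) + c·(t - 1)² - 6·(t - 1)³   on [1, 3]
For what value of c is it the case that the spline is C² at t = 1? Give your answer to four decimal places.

s_0''(t) = 2 + 21/2·t, so s_0''(1) = 25/2. On the right, s_1''(1) = 2c, so c = 25/4.

6.2500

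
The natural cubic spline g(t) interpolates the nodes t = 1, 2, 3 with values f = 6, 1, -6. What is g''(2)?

Write M_i for g''(x_i). With h_i = 1, 1 and divided differences Δ_i = -5, -7, the continuity of g' gives the tridiagonal system
  1·M_0 + 4·M_1 + 1·M_2 = 6(Δ_1 - Δ_0) = -12
Natural end conditions: M_0 = M_2 = 0.
Solving the tridiagonal system: M_0 = 0, M_1 = -3, M_2 = 0.

-3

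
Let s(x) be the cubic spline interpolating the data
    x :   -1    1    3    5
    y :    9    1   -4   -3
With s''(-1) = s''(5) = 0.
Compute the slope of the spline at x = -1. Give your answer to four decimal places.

Write M_i for s''(x_i). With h_i = 2, 2, 2 and divided differences Δ_i = -4, -5/2, 1/2, the continuity of s' gives the tridiagonal system
  2·M_0 + 8·M_1 + 2·M_2 = 6(Δ_1 - Δ_0) = 9
  2·M_1 + 8·M_2 + 2·M_3 = 6(Δ_2 - Δ_1) = 18
Natural end conditions: M_0 = M_3 = 0.
Solving: M_0 = 0, M_1 = 3/5, M_2 = 21/10, M_3 = 0.
On [-1, 1], s'(x) = b_0 + 2c_0·(x + 1) + 3d_0·(x + 1)² with b_0 = Δ_0 - h_0(2M_0 + M_1)/6 = -21/5, c_0 = M_0/2 = 0, d_0 = (M_1 - M_0)/(6h_0) = 1/20. So s'(-1) = -21/5.

-4.2000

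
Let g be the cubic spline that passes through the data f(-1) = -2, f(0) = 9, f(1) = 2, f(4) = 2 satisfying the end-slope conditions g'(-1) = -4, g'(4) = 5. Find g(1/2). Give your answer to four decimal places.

Write M_i for g''(x_i). With h_i = 1, 1, 3 and divided differences Δ_i = 11, -7, 0, the continuity of g' gives the tridiagonal system
  1·M_0 + 4·M_1 + 1·M_2 = 6(Δ_1 - Δ_0) = -108
  1·M_1 + 8·M_2 + 3·M_3 = 6(Δ_2 - Δ_1) = 42
Clamped end conditions give two more equations: 2h_0·M_0 + h_0·M_1 = 6(Δ_0 - g'(-1)) = 90 and h_2·M_2 + 2h_2·M_3 = 6(g'(4) - Δ_2) = 30.
Solving the tridiagonal system: M_0 = 1986/29, M_1 = -1362/29, M_2 = 330/29, M_3 = -20/29.
On [0, 1], g(t) = 9 + 196/29·t - 681/29·t² + 282/29·t³.
With t = 1/2: g(1/2) = 224/29.

7.7241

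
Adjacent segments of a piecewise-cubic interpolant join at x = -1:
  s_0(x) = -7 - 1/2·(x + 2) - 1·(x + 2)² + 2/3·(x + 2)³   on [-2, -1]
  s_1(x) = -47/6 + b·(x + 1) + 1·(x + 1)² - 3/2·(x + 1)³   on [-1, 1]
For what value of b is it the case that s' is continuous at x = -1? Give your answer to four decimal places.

-0.5000

s_0'(x) = -1/2 - 2·(x + 2) + 2·(x + 2)², so s_0'(-1) = -1/2. On the right, s_1'(-1) = b, so b = -1/2.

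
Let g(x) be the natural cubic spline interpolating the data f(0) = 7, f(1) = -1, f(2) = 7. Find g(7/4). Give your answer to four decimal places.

4.0625

Put M_i = g'' at the i-th knot. Here h = (1, 1) and Δ = (-8, 8), so the interior equations h_(i-1)·M_(i-1) + 2(h_(i-1)+h_i)·M_i + h_i·M_(i+1) = 6(Δ_i − Δ_(i-1)) read
  1·M_0 + 4·M_1 + 1·M_2 = 6(Δ_1 - Δ_0) = 96
Natural end conditions: M_0 = M_2 = 0.
Solving: M_0 = 0, M_1 = 24, M_2 = 0.
On [1, 2], g(x) = -1 + 0·(x - 1) + 12·(x - 1)² - 4·(x - 1)³.
With (x - 1) = 3/4: g(7/4) = 65/16.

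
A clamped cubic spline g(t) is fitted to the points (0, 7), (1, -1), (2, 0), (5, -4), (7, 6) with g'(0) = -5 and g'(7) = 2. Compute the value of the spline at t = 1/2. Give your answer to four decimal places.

Let M_i = g''(x_i). Step sizes h_i = 1, 1, 3, 2; slopes of the chords Δ_i = (y_(i+1) - y_i)/h_i = -8, 1, -4/3, 5.
  1·M_0 + 4·M_1 + 1·M_2 = 6(Δ_1 - Δ_0) = 54
  1·M_1 + 8·M_2 + 3·M_3 = 6(Δ_2 - Δ_1) = -14
  3·M_2 + 10·M_3 + 2·M_4 = 6(Δ_3 - Δ_2) = 38
Clamped end conditions give two more equations: 2h_0·M_0 + h_0·M_1 = 6(Δ_0 - g'(0)) = -18 and h_3·M_3 + 2h_3·M_4 = 6(g'(7) - Δ_3) = -18.
Forward elimination and back-substitution give M_0 = -2681/141, M_1 = 2824/141, M_2 = -1001/141, M_3 = 1070/141, M_4 = -2339/282.
On [0, 1], g(t) = 7 - 5·t - 2681/282·t² + 1835/282·t³.
With t = 1/2: g(1/2) = 6625/2256.

2.9366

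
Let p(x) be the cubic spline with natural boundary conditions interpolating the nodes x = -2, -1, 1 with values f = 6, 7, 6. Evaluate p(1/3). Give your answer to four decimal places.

With M_i denoting the second derivative at x_i, h_i = 1, 2, and Δ_i = (y_(i+1) − y_i)/h_i = 1, -1/2:
  1·M_0 + 6·M_1 + 2·M_2 = 6(Δ_1 - Δ_0) = -9
Natural end conditions: M_0 = M_2 = 0.
Solving: M_0 = 0, M_1 = -3/2, M_2 = 0.
On [-1, 1], p(x) = 7 + 1/2·(x + 1) - 3/4·(x + 1)² + 1/8·(x + 1)³.
With (x + 1) = 4/3: p(1/3) = 179/27.

6.6296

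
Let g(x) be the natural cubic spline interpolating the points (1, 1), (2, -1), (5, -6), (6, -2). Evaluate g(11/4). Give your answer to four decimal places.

-3.1807

Write M_i for g''(x_i). With h_i = 1, 3, 1 and divided differences Δ_i = -2, -5/3, 4, the continuity of g' gives the tridiagonal system
  1·M_0 + 8·M_1 + 3·M_2 = 6(Δ_1 - Δ_0) = 2
  3·M_1 + 8·M_2 + 1·M_3 = 6(Δ_2 - Δ_1) = 34
Natural end conditions: M_0 = M_3 = 0.
Solving the tridiagonal system: M_0 = 0, M_1 = -86/55, M_2 = 266/55, M_3 = 0.
On [2, 5], g(x) = -1 - 416/165·(x - 2) - 43/55·(x - 2)² + 16/45·(x - 2)³.
With (x - 2) = 3/4: g(11/4) = -2799/880.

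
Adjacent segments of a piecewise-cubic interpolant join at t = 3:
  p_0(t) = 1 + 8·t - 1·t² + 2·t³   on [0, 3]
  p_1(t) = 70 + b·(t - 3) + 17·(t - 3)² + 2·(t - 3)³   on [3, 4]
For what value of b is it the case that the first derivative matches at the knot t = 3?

p_0'(t) = 8 - 2·t + 6·t², so p_0'(3) = 56. On the right, p_1'(3) = b, so b = 56.

56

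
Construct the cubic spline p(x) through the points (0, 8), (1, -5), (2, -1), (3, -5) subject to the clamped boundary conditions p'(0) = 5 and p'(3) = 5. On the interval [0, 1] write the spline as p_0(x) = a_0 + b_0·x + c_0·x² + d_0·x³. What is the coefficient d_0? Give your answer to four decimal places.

With σ_i denoting the second derivative at x_i, h_i = 1, 1, 1, and Δ_i = (y_(i+1) − y_i)/h_i = -13, 4, -4:
  1·σ_0 + 4·σ_1 + 1·σ_2 = 6(Δ_1 - Δ_0) = 102
  1·σ_1 + 4·σ_2 + 1·σ_3 = 6(Δ_2 - Δ_1) = -48
Clamped end conditions give two more equations: 2h_0·σ_0 + h_0·σ_1 = 6(Δ_0 - p'(0)) = -108 and h_2·σ_2 + 2h_2·σ_3 = 6(p'(3) - Δ_2) = 54.
Hence σ_0 = -408/5, σ_1 = 276/5, σ_2 = -186/5, σ_3 = 228/5.
On [0, 1], with p_0(x) = a_0 + b_0·x + c_0·x² + d_0·x³: c_0 = σ_0/2 = -204/5, d_0 = (σ_1 - σ_0)/(6h_0) = 114/5, b_0 = Δ_0 - h_0(2σ_0 + σ_1)/6 = 5.

22.8000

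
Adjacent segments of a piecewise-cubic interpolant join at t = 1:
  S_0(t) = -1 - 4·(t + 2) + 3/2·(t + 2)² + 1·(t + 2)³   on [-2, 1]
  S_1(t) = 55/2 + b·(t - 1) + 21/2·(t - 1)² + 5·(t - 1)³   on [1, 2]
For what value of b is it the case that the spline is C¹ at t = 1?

S_0'(t) = -4 + 3·(t + 2) + 3·(t + 2)², so S_0'(1) = 32. On the right, S_1'(1) = b, so b = 32.

32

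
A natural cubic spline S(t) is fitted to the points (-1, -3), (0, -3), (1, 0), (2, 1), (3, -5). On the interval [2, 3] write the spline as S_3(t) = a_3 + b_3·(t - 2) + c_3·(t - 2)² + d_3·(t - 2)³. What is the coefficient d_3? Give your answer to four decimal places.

1.6786

With m_i denoting the second derivative at x_i, h_i = 1, 1, 1, 1, and Δ_i = (y_(i+1) − y_i)/h_i = 0, 3, 1, -6:
  1·m_0 + 4·m_1 + 1·m_2 = 6(Δ_1 - Δ_0) = 18
  1·m_1 + 4·m_2 + 1·m_3 = 6(Δ_2 - Δ_1) = -12
  1·m_2 + 4·m_3 + 1·m_4 = 6(Δ_3 - Δ_2) = -42
Natural end conditions: m_0 = m_4 = 0.
Hence m_0 = 0, m_1 = 69/14, m_2 = -12/7, m_3 = -141/14, m_4 = 0.
On [2, 3], with S_3(t) = a_3 + b_3·(t - 2) + c_3·(t - 2)² + d_3·(t - 2)³: c_3 = m_3/2 = -141/28, d_3 = (m_4 - m_3)/(6h_3) = 47/28, b_3 = Δ_3 - h_3(2m_3 + m_4)/6 = -37/14.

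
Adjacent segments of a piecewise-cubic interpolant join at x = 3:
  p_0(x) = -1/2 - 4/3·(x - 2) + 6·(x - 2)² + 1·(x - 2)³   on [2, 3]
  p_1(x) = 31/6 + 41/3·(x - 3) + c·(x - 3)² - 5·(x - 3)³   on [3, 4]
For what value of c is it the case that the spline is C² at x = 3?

9

p_0''(x) = 12 + 6·(x - 2), so p_0''(3) = 18. On the right, p_1''(3) = 2c, so c = 9.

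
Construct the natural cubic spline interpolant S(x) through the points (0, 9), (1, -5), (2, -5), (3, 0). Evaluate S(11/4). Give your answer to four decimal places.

With σ_i denoting the second derivative at x_i, h_i = 1, 1, 1, and Δ_i = (y_(i+1) − y_i)/h_i = -14, 0, 5:
  1·σ_0 + 4·σ_1 + 1·σ_2 = 6(Δ_1 - Δ_0) = 84
  1·σ_1 + 4·σ_2 + 1·σ_3 = 6(Δ_2 - Δ_1) = 30
Natural end conditions: σ_0 = σ_3 = 0.
Forward elimination and back-substitution give σ_0 = 0, σ_1 = 102/5, σ_2 = 12/5, σ_3 = 0.
On [2, 3], S(x) = -5 + 21/5·(x - 2) + 6/5·(x - 2)² - 2/5·(x - 2)³.
With (x - 2) = 3/4: S(11/4) = -43/32.

-1.3438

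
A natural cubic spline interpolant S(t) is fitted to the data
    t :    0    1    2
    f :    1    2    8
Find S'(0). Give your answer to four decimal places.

-0.2500

Let m_i = S''(x_i). Step sizes h_i = 1, 1; slopes of the chords Δ_i = (y_(i+1) - y_i)/h_i = 1, 6.
  1·m_0 + 4·m_1 + 1·m_2 = 6(Δ_1 - Δ_0) = 30
Natural end conditions: m_0 = m_2 = 0.
Solving the tridiagonal system: m_0 = 0, m_1 = 15/2, m_2 = 0.
On [0, 1], S'(t) = b_0 + 2c_0·t + 3d_0·t² with b_0 = Δ_0 - h_0(2m_0 + m_1)/6 = -1/4, c_0 = m_0/2 = 0, d_0 = (m_1 - m_0)/(6h_0) = 5/4. So S'(0) = -1/4.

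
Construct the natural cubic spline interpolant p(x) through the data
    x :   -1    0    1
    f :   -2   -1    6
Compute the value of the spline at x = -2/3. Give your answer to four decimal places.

-2.1111

With m_i denoting the second derivative at x_i, h_i = 1, 1, and Δ_i = (y_(i+1) − y_i)/h_i = 1, 7:
  1·m_0 + 4·m_1 + 1·m_2 = 6(Δ_1 - Δ_0) = 36
Natural end conditions: m_0 = m_2 = 0.
Solving the tridiagonal system: m_0 = 0, m_1 = 9, m_2 = 0.
On [-1, 0], p(x) = -2 - 1/2·(x + 1) + 0·(x + 1)² + 3/2·(x + 1)³.
With (x + 1) = 1/3: p(-2/3) = -19/9.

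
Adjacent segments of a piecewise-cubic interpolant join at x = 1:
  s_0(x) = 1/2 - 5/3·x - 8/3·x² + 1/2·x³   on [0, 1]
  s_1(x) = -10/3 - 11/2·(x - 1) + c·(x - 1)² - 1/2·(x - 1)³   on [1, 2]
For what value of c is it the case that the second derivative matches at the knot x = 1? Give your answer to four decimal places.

s_0''(x) = -16/3 + 3·x, so s_0''(1) = -7/3. On the right, s_1''(1) = 2c, so c = -7/6.

-1.1667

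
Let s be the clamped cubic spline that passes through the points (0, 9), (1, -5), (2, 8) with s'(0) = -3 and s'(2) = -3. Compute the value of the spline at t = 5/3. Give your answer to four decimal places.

Put m_i = s'' at the i-th knot. Here h = (1, 1) and Δ = (-14, 13), so the interior equations h_(i-1)·m_(i-1) + 2(h_(i-1)+h_i)·m_i + h_i·m_(i+1) = 6(Δ_i − Δ_(i-1)) read
  1·m_0 + 4·m_1 + 1·m_2 = 6(Δ_1 - Δ_0) = 162
Clamped end conditions give two more equations: 2h_0·m_0 + h_0·m_1 = 6(Δ_0 - s'(0)) = -66 and h_1·m_1 + 2h_1·m_2 = 6(s'(2) - Δ_1) = -96.
Solving the tridiagonal system: m_0 = -147/2, m_1 = 81, m_2 = -177/2.
On [1, 2], s(t) = -5 + 3/4·(t - 1) + 81/2·(t - 1)² - 113/4·(t - 1)³.
With (t - 1) = 2/3: s(5/3) = 277/54.

5.1296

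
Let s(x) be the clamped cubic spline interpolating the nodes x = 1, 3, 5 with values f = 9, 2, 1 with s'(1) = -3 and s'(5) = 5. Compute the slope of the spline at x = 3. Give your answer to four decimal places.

-3.5000

With σ_i denoting the second derivative at x_i, h_i = 2, 2, and Δ_i = (y_(i+1) − y_i)/h_i = -7/2, -1/2:
  2·σ_0 + 8·σ_1 + 2·σ_2 = 6(Δ_1 - Δ_0) = 18
Clamped end conditions give two more equations: 2h_0·σ_0 + h_0·σ_1 = 6(Δ_0 - s'(1)) = -3 and h_1·σ_1 + 2h_1·σ_2 = 6(s'(5) - Δ_1) = 33.
Solving: σ_0 = -1, σ_1 = 1/2, σ_2 = 8.
On [3, 5], s'(x) = b_1 + 2c_1·(x - 3) + 3d_1·(x - 3)² with b_1 = Δ_1 - h_1(2σ_1 + σ_2)/6 = -7/2, c_1 = σ_1/2 = 1/4, d_1 = (σ_2 - σ_1)/(6h_1) = 5/8. So s'(3) = -7/2.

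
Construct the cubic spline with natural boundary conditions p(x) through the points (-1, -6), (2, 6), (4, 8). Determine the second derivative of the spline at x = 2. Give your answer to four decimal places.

Let m_i = p''(x_i). Step sizes h_i = 3, 2; slopes of the chords Δ_i = (y_(i+1) - y_i)/h_i = 4, 1.
  3·m_0 + 10·m_1 + 2·m_2 = 6(Δ_1 - Δ_0) = -18
Natural end conditions: m_0 = m_2 = 0.
Hence m_0 = 0, m_1 = -9/5, m_2 = 0.

-1.8000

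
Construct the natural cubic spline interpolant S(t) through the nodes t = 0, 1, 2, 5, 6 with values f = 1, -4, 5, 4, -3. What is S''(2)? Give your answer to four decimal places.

Let σ_i = S''(x_i). Step sizes h_i = 1, 1, 3, 1; slopes of the chords Δ_i = (y_(i+1) - y_i)/h_i = -5, 9, -1/3, -7.
  1·σ_0 + 4·σ_1 + 1·σ_2 = 6(Δ_1 - Δ_0) = 84
  1·σ_1 + 8·σ_2 + 3·σ_3 = 6(Δ_2 - Δ_1) = -56
  3·σ_2 + 8·σ_3 + 1·σ_4 = 6(Δ_3 - Δ_2) = -40
Natural end conditions: σ_0 = σ_4 = 0.
Solving the tridiagonal system: σ_0 = 0, σ_1 = 1237/53, σ_2 = -496/53, σ_3 = -79/53, σ_4 = 0.

-9.3585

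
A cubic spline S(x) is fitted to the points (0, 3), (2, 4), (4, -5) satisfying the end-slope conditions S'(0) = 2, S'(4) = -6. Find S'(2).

-2

Let M_i = S''(x_i). Step sizes h_i = 2, 2; slopes of the chords Δ_i = (y_(i+1) - y_i)/h_i = 1/2, -9/2.
  2·M_0 + 8·M_1 + 2·M_2 = 6(Δ_1 - Δ_0) = -30
Clamped end conditions give two more equations: 2h_0·M_0 + h_0·M_1 = 6(Δ_0 - S'(0)) = -9 and h_1·M_1 + 2h_1·M_2 = 6(S'(4) - Δ_1) = -9.
Solving the tridiagonal system: M_0 = -1/2, M_1 = -7/2, M_2 = -1/2.
On [2, 4], S'(x) = b_1 + 2c_1·(x - 2) + 3d_1·(x - 2)² with b_1 = Δ_1 - h_1(2M_1 + M_2)/6 = -2, c_1 = M_1/2 = -7/4, d_1 = (M_2 - M_1)/(6h_1) = 1/4. So S'(2) = -2.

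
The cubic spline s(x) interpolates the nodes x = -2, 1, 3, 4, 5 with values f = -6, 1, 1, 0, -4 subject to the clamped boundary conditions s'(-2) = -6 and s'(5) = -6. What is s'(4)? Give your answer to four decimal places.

With M_i denoting the second derivative at x_i, h_i = 3, 2, 1, 1, and Δ_i = (y_(i+1) − y_i)/h_i = 7/3, 0, -1, -4:
  3·M_0 + 10·M_1 + 2·M_2 = 6(Δ_1 - Δ_0) = -14
  2·M_1 + 6·M_2 + 1·M_3 = 6(Δ_2 - Δ_1) = -6
  1·M_2 + 4·M_3 + 1·M_4 = 6(Δ_3 - Δ_2) = -18
Clamped end conditions give two more equations: 2h_0·M_0 + h_0·M_1 = 6(Δ_0 - s'(-2)) = 50 and h_3·M_3 + 2h_3·M_4 = 6(s'(5) - Δ_3) = -12.
Solving: M_0 = 1681/156, M_1 = -127/26, M_2 = 131/104, M_3 = -197/52, M_4 = -427/104.
On [4, 5], s'(x) = b_3 + 2c_3·(x - 4) + 3d_3·(x - 4)² with b_3 = Δ_3 - h_3(2M_3 + M_4)/6 = -427/208, c_3 = M_3/2 = -197/104, d_3 = (M_4 - M_3)/(6h_3) = -11/208. So s'(4) = -427/208.

-2.0529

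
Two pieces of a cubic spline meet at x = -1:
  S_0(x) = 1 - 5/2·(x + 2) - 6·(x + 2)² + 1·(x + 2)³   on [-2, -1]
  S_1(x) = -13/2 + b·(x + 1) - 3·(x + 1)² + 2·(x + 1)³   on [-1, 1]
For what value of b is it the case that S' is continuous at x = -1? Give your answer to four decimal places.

S_0'(x) = -5/2 - 12·(x + 2) + 3·(x + 2)², so S_0'(-1) = -23/2. On the right, S_1'(-1) = b, so b = -23/2.

-11.5000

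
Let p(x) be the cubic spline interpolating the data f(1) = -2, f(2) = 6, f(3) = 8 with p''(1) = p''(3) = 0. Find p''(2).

Put σ_i = p'' at the i-th knot. Here h = (1, 1) and Δ = (8, 2), so the interior equations h_(i-1)·σ_(i-1) + 2(h_(i-1)+h_i)·σ_i + h_i·σ_(i+1) = 6(Δ_i − Δ_(i-1)) read
  1·σ_0 + 4·σ_1 + 1·σ_2 = 6(Δ_1 - Δ_0) = -36
Natural end conditions: σ_0 = σ_2 = 0.
Hence σ_0 = 0, σ_1 = -9, σ_2 = 0.

-9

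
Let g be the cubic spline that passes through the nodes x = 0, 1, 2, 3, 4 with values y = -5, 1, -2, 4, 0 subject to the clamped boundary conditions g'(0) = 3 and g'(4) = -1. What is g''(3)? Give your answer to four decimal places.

Put σ_i = g'' at the i-th knot. Here h = (1, 1, 1, 1) and Δ = (6, -3, 6, -4), so the interior equations h_(i-1)·σ_(i-1) + 2(h_(i-1)+h_i)·σ_i + h_i·σ_(i+1) = 6(Δ_i − Δ_(i-1)) read
  1·σ_0 + 4·σ_1 + 1·σ_2 = 6(Δ_1 - Δ_0) = -54
  1·σ_1 + 4·σ_2 + 1·σ_3 = 6(Δ_2 - Δ_1) = 54
  1·σ_2 + 4·σ_3 + 1·σ_4 = 6(Δ_3 - Δ_2) = -60
Clamped end conditions give two more equations: 2h_0·σ_0 + h_0·σ_1 = 6(Δ_0 - g'(0)) = 18 and h_3·σ_3 + 2h_3·σ_4 = 6(g'(4) - Δ_3) = 18.
Solving the tridiagonal system: σ_0 = 611/28, σ_1 = -359/14, σ_2 = 107/4, σ_3 = -383/14, σ_4 = 635/28.

-27.3571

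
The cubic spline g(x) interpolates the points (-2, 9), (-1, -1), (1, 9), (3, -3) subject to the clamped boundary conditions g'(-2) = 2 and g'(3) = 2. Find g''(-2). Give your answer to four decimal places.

With m_i denoting the second derivative at x_i, h_i = 1, 2, 2, and Δ_i = (y_(i+1) − y_i)/h_i = -10, 5, -6:
  1·m_0 + 6·m_1 + 2·m_2 = 6(Δ_1 - Δ_0) = 90
  2·m_1 + 8·m_2 + 2·m_3 = 6(Δ_2 - Δ_1) = -66
Clamped end conditions give two more equations: 2h_0·m_0 + h_0·m_1 = 6(Δ_0 - g'(-2)) = -72 and h_2·m_2 + 2h_2·m_3 = 6(g'(3) - Δ_2) = 48.
Hence m_0 = -1182/23, m_1 = 708/23, m_2 = -498/23, m_3 = 525/23.

-51.3913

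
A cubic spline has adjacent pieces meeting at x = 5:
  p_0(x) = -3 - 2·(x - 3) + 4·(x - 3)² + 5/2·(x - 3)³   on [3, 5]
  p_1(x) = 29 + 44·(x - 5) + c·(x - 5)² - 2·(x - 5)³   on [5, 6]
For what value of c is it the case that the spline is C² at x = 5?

p_0''(x) = 8 + 15·(x - 3), so p_0''(5) = 38. On the right, p_1''(5) = 2c, so c = 19.

19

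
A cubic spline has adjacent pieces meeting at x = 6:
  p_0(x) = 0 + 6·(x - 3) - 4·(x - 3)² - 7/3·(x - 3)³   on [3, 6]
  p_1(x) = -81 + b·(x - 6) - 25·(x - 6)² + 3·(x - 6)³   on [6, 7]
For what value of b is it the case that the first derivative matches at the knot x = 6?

-81

p_0'(x) = 6 - 8·(x - 3) - 7·(x - 3)², so p_0'(6) = -81. On the right, p_1'(6) = b, so b = -81.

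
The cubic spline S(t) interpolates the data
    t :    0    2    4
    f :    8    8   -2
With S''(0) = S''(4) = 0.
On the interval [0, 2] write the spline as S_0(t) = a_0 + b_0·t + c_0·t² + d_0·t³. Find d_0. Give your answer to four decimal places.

-0.3125

Write M_i for S''(x_i). With h_i = 2, 2 and divided differences Δ_i = 0, -5, the continuity of S' gives the tridiagonal system
  2·M_0 + 8·M_1 + 2·M_2 = 6(Δ_1 - Δ_0) = -30
Natural end conditions: M_0 = M_2 = 0.
Solving the tridiagonal system: M_0 = 0, M_1 = -15/4, M_2 = 0.
On [0, 2], with S_0(t) = a_0 + b_0·t + c_0·t² + d_0·t³: c_0 = M_0/2 = 0, d_0 = (M_1 - M_0)/(6h_0) = -5/16, b_0 = Δ_0 - h_0(2M_0 + M_1)/6 = 5/4.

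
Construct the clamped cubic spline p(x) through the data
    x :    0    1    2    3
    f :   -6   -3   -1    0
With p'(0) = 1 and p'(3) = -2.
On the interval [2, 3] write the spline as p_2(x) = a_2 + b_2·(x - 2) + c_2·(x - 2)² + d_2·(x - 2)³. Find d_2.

Write M_i for p''(x_i). With h_i = 1, 1, 1 and divided differences Δ_i = 3, 2, 1, the continuity of p' gives the tridiagonal system
  1·M_0 + 4·M_1 + 1·M_2 = 6(Δ_1 - Δ_0) = -6
  1·M_1 + 4·M_2 + 1·M_3 = 6(Δ_2 - Δ_1) = -6
Clamped end conditions give two more equations: 2h_0·M_0 + h_0·M_1 = 6(Δ_0 - p'(0)) = 12 and h_2·M_2 + 2h_2·M_3 = 6(p'(3) - Δ_2) = -18.
Solving the tridiagonal system: M_0 = 8, M_1 = -4, M_2 = 2, M_3 = -10.
On [2, 3], with p_2(x) = a_2 + b_2·(x - 2) + c_2·(x - 2)² + d_2·(x - 2)³: c_2 = M_2/2 = 1, d_2 = (M_3 - M_2)/(6h_2) = -2, b_2 = Δ_2 - h_2(2M_2 + M_3)/6 = 2.

-2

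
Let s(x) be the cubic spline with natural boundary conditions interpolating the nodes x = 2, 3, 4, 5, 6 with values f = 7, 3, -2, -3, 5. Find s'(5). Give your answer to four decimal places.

Let σ_i = s''(x_i). Step sizes h_i = 1, 1, 1, 1; slopes of the chords Δ_i = (y_(i+1) - y_i)/h_i = -4, -5, -1, 8.
  1·σ_0 + 4·σ_1 + 1·σ_2 = 6(Δ_1 - Δ_0) = -6
  1·σ_1 + 4·σ_2 + 1·σ_3 = 6(Δ_2 - Δ_1) = 24
  1·σ_2 + 4·σ_3 + 1·σ_4 = 6(Δ_3 - Δ_2) = 54
Natural end conditions: σ_0 = σ_4 = 0.
Solving the tridiagonal system: σ_0 = 0, σ_1 = -33/14, σ_2 = 24/7, σ_3 = 177/14, σ_4 = 0.
On [5, 6], s'(x) = b_3 + 2c_3·(x - 5) + 3d_3·(x - 5)² with b_3 = Δ_3 - h_3(2σ_3 + σ_4)/6 = 53/14, c_3 = σ_3/2 = 177/28, d_3 = (σ_4 - σ_3)/(6h_3) = -59/28. So s'(5) = 53/14.

3.7857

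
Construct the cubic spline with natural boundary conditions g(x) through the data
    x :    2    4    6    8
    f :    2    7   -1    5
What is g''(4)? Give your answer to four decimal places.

-6.6000

Put m_i = g'' at the i-th knot. Here h = (2, 2, 2) and Δ = (5/2, -4, 3), so the interior equations h_(i-1)·m_(i-1) + 2(h_(i-1)+h_i)·m_i + h_i·m_(i+1) = 6(Δ_i − Δ_(i-1)) read
  2·m_0 + 8·m_1 + 2·m_2 = 6(Δ_1 - Δ_0) = -39
  2·m_1 + 8·m_2 + 2·m_3 = 6(Δ_2 - Δ_1) = 42
Natural end conditions: m_0 = m_3 = 0.
Solving the tridiagonal system: m_0 = 0, m_1 = -33/5, m_2 = 69/10, m_3 = 0.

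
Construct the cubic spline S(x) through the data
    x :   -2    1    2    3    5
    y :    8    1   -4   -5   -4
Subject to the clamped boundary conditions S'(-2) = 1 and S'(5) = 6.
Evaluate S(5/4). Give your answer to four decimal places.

Put M_i = S'' at the i-th knot. Here h = (3, 1, 1, 2) and Δ = (-7/3, -5, -1, 1/2), so the interior equations h_(i-1)·M_(i-1) + 2(h_(i-1)+h_i)·M_i + h_i·M_(i+1) = 6(Δ_i − Δ_(i-1)) read
  3·M_0 + 8·M_1 + 1·M_2 = 6(Δ_1 - Δ_0) = -16
  1·M_1 + 4·M_2 + 1·M_3 = 6(Δ_2 - Δ_1) = 24
  1·M_2 + 6·M_3 + 2·M_4 = 6(Δ_3 - Δ_2) = 9
Clamped end conditions give two more equations: 2h_0·M_0 + h_0·M_1 = 6(Δ_0 - S'(-2)) = -20 and h_3·M_3 + 2h_3·M_4 = 6(S'(5) - Δ_3) = 33.
Hence M_0 = -1097/474, M_1 = -161/79, M_2 = 1145/158, M_3 = -233/79, M_4 = 3073/316.
On [1, 2], S(x) = 1 - 1747/316·(x - 1) - 161/158·(x - 1)² + 489/316·(x - 1)³.
With (x - 1) = 1/4: S(5/4) = -8527/20224.

-0.4216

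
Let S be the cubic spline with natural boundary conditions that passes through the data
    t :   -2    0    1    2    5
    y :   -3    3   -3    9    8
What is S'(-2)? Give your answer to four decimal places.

7.8914

Write M_i for S''(x_i). With h_i = 2, 1, 1, 3 and divided differences Δ_i = 3, -6, 12, -1/3, the continuity of S' gives the tridiagonal system
  2·M_0 + 6·M_1 + 1·M_2 = 6(Δ_1 - Δ_0) = -54
  1·M_1 + 4·M_2 + 1·M_3 = 6(Δ_2 - Δ_1) = 108
  1·M_2 + 8·M_3 + 3·M_4 = 6(Δ_3 - Δ_2) = -74
Natural end conditions: M_0 = M_4 = 0.
Solving: M_0 = 0, M_1 = -1306/89, M_2 = 3030/89, M_3 = -1202/89, M_4 = 0.
On [-2, 0], S'(t) = b_0 + 2c_0·(t + 2) + 3d_0·(t + 2)² with b_0 = Δ_0 - h_0(2M_0 + M_1)/6 = 2107/267, c_0 = M_0/2 = 0, d_0 = (M_1 - M_0)/(6h_0) = -653/534. So S'(-2) = 2107/267.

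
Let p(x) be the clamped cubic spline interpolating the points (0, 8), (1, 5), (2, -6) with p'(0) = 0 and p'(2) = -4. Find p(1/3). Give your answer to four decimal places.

Put m_i = p'' at the i-th knot. Here h = (1, 1) and Δ = (-3, -11), so the interior equations h_(i-1)·m_(i-1) + 2(h_(i-1)+h_i)·m_i + h_i·m_(i+1) = 6(Δ_i − Δ_(i-1)) read
  1·m_0 + 4·m_1 + 1·m_2 = 6(Δ_1 - Δ_0) = -48
Clamped end conditions give two more equations: 2h_0·m_0 + h_0·m_1 = 6(Δ_0 - p'(0)) = -18 and h_1·m_1 + 2h_1·m_2 = 6(p'(2) - Δ_1) = 42.
Solving: m_0 = 1, m_1 = -20, m_2 = 31.
On [0, 1], p(x) = 8 + 0·x + 1/2·x² - 7/2·x³.
With x = 1/3: p(1/3) = 214/27.

7.9259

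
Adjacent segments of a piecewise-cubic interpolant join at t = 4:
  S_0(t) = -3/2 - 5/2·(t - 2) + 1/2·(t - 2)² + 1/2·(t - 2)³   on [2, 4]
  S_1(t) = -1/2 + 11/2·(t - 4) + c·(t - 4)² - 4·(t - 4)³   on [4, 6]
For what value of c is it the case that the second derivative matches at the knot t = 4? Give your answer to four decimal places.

3.5000

S_0''(t) = 1 + 3·(t - 2), so S_0''(4) = 7. On the right, S_1''(4) = 2c, so c = 7/2.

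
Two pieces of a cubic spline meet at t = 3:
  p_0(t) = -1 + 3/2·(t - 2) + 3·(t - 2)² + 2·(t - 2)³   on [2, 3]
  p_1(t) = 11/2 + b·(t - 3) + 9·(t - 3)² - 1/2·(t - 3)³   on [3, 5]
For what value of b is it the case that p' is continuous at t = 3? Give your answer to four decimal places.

13.5000

p_0'(t) = 3/2 + 6·(t - 2) + 6·(t - 2)², so p_0'(3) = 27/2. On the right, p_1'(3) = b, so b = 27/2.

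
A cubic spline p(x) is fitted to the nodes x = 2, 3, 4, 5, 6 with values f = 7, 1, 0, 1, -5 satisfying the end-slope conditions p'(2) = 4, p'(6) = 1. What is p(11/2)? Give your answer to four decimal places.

-2.7165

With σ_i denoting the second derivative at x_i, h_i = 1, 1, 1, 1, and Δ_i = (y_(i+1) − y_i)/h_i = -6, -1, 1, -6:
  1·σ_0 + 4·σ_1 + 1·σ_2 = 6(Δ_1 - Δ_0) = 30
  1·σ_1 + 4·σ_2 + 1·σ_3 = 6(Δ_2 - Δ_1) = 12
  1·σ_2 + 4·σ_3 + 1·σ_4 = 6(Δ_3 - Δ_2) = -42
Clamped end conditions give two more equations: 2h_0·σ_0 + h_0·σ_1 = 6(Δ_0 - p'(2)) = -60 and h_3·σ_3 + 2h_3·σ_4 = 6(p'(6) - Δ_3) = 42.
Solving: σ_0 = -1065/28, σ_1 = 225/14, σ_2 = 15/4, σ_3 = -267/14, σ_4 = 855/28.
On [5, 6], p(x) = 1 - 265/56·(x - 5) - 267/28·(x - 5)² + 463/56·(x - 5)³.
With (x - 5) = 1/2: p(11/2) = -1217/448.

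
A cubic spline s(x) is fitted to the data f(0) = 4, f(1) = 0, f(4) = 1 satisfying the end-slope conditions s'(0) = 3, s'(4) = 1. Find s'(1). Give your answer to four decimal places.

Let m_i = s''(x_i). Step sizes h_i = 1, 3; slopes of the chords Δ_i = (y_(i+1) - y_i)/h_i = -4, 1/3.
  1·m_0 + 8·m_1 + 3·m_2 = 6(Δ_1 - Δ_0) = 26
Clamped end conditions give two more equations: 2h_0·m_0 + h_0·m_1 = 6(Δ_0 - s'(0)) = -42 and h_1·m_1 + 2h_1·m_2 = 6(s'(4) - Δ_1) = 4.
Hence m_0 = -99/4, m_1 = 15/2, m_2 = -37/12.
On [1, 4], s'(x) = b_1 + 2c_1·(x - 1) + 3d_1·(x - 1)² with b_1 = Δ_1 - h_1(2m_1 + m_2)/6 = -45/8, c_1 = m_1/2 = 15/4, d_1 = (m_2 - m_1)/(6h_1) = -127/216. So s'(1) = -45/8.

-5.6250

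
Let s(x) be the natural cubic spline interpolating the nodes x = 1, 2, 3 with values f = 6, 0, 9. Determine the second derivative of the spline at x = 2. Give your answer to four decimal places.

Write M_i for s''(x_i). With h_i = 1, 1 and divided differences Δ_i = -6, 9, the continuity of s' gives the tridiagonal system
  1·M_0 + 4·M_1 + 1·M_2 = 6(Δ_1 - Δ_0) = 90
Natural end conditions: M_0 = M_2 = 0.
Hence M_0 = 0, M_1 = 45/2, M_2 = 0.

22.5000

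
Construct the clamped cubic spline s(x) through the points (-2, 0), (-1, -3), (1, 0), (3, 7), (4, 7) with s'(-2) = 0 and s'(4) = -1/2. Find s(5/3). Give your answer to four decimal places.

2.8732

Put m_i = s'' at the i-th knot. Here h = (1, 2, 2, 1) and Δ = (-3, 3/2, 7/2, 0), so the interior equations h_(i-1)·m_(i-1) + 2(h_(i-1)+h_i)·m_i + h_i·m_(i+1) = 6(Δ_i − Δ_(i-1)) read
  1·m_0 + 6·m_1 + 2·m_2 = 6(Δ_1 - Δ_0) = 27
  2·m_1 + 8·m_2 + 2·m_3 = 6(Δ_2 - Δ_1) = 12
  2·m_2 + 6·m_3 + 1·m_4 = 6(Δ_3 - Δ_2) = -21
Clamped end conditions give two more equations: 2h_0·m_0 + h_0·m_1 = 6(Δ_0 - s'(-2)) = -18 and h_3·m_3 + 2h_3·m_4 = 6(s'(4) - Δ_3) = -3.
Hence m_0 = -799/66, m_1 = 205/33, m_2 = 11/12, m_3 = -128/33, m_4 = 29/66.
On [1, 3], s(x) = 0 + 46/11·(x - 1) + 11/24·(x - 1)² - 211/528·(x - 1)³.
With (x - 1) = 2/3: s(5/3) = 2560/891.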